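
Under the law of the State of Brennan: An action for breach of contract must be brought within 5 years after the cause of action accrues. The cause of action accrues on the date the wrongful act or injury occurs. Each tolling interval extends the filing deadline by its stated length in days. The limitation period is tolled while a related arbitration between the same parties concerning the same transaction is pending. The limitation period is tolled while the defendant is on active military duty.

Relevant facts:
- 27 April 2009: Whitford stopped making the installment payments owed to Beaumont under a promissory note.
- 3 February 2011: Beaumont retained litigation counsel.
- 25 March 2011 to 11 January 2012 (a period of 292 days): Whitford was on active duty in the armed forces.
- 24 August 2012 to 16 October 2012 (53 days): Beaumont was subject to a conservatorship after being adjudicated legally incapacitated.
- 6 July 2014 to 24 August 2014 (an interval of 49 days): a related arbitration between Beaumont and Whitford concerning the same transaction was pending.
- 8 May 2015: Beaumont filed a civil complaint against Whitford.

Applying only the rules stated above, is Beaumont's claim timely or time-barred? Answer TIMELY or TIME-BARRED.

The cause of action accrued on 27 April 2009, the date of the act.
5 years from 27 April 2009 is 27 April 2014.
Because the defendant's active military service ran from 25 March 2011 to 11 January 2012, the deadline is extended by 292 days to 13 February 2015.
Because the pending related arbitration ran from 6 July 2014 to 24 August 2014, the deadline is extended by 49 days to 3 April 2015.
Although the plaintiff's incapacity ran from 24 August 2012 to 16 October 2012, the stated rules do not make that a tolling event, so it is disregarded.
Nothing else in the chronology tolls or restarts the period.
Filing on 8 May 2015 missed the 3 April 2015 deadline — the action is time-barred.

TIME-BARRED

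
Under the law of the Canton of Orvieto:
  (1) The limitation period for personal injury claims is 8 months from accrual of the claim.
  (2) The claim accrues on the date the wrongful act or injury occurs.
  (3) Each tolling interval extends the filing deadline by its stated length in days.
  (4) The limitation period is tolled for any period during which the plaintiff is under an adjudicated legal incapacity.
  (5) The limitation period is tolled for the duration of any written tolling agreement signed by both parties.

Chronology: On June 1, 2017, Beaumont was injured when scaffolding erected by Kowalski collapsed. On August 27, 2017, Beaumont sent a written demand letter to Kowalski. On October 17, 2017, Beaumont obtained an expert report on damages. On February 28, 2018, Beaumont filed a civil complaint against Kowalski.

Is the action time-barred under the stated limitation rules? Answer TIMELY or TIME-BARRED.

The claim accrued on June 1, 2017, when the wrongful act occurred.
8 months from June 1, 2017 is February 1, 2018.
Nothing else in the chronology tolls or restarts the period.
Beaumont filed on February 28, 2018, after the February 1, 2018 deadline, so the action is time-barred.

TIME-BARRED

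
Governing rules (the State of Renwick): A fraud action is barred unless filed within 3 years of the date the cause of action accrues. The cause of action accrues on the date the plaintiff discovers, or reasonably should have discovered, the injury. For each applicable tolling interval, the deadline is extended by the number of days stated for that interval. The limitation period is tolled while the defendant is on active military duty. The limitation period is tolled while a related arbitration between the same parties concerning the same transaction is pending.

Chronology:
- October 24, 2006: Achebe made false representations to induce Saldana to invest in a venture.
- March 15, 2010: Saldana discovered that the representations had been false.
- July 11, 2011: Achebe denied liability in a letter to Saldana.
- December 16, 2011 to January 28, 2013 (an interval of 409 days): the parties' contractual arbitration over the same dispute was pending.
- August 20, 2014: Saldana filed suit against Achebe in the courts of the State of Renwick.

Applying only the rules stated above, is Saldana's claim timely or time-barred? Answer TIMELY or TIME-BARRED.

Accrual is tied to discovery, so the period began on March 15, 2010 rather than on October 24, 2006 when the act occurred.
The untolled deadline — 3 years after March 15, 2010 — is March 15, 2013.
The pending related arbitration from December 16, 2011 to January 28, 2013 tolled the period for 409 days, extending the deadline to April 28, 2014.
The other events in the timeline have no effect on the limitation period under the stated rules.
The August 20, 2014 filing falls after the April 28, 2014 deadline; the claim is time-barred.

TIME-BARRED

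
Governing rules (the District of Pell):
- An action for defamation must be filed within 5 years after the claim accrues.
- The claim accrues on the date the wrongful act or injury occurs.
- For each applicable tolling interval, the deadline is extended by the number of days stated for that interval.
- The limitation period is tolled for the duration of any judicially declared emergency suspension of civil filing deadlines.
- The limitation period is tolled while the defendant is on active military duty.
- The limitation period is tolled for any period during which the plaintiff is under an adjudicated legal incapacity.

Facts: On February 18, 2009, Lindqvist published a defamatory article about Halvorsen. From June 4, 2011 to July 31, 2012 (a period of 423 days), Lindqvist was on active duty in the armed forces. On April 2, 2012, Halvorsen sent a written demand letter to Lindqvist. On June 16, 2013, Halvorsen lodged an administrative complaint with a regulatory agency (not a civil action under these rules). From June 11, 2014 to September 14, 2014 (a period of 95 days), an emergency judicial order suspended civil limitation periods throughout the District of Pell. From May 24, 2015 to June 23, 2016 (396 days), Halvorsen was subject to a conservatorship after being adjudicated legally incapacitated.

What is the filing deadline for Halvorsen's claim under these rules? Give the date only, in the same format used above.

August 20, 2016

The claim accrued on February 18, 2009, when the wrongful act occurred.
5 years from February 18, 2009 is February 18, 2014.
Because the defendant's active military service ran from June 4, 2011 to July 31, 2012, the deadline is extended by 423 days to April 17, 2015.
Because the emergency suspension of filing deadlines ran from June 11, 2014 to September 14, 2014, the deadline is extended by 95 days to July 21, 2015.
The plaintiff's legal incapacity from May 24, 2015 to June 23, 2016 tolled the period for 396 days, extending the deadline to August 20, 2016.
Nothing else in the chronology tolls or restarts the period.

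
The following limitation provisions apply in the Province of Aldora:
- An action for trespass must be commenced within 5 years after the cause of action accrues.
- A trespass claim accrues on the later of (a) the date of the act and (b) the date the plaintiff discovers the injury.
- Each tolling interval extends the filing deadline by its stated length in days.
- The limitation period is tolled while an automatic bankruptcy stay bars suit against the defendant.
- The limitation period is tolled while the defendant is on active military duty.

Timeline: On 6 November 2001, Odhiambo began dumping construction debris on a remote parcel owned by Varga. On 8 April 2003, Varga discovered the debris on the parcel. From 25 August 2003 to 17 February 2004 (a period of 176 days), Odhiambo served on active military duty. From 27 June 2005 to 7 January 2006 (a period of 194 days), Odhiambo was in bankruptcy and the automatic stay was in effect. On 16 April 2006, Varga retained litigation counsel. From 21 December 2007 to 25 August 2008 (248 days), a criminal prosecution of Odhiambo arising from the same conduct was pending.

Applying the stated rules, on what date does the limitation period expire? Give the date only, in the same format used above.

Because discovery on 8 April 2003 post-dates the 6 November 2001 act, accrual under the later-of rule falls on 8 April 2003.
5 years from 8 April 2003 is 8 April 2008.
The defendant's active military service from 25 August 2003 to 17 February 2004 tolled the period for 176 days, extending the deadline to 1 October 2008.
The period was tolled for 194 days by the automatic bankruptcy stay (27 June 2005 to 7 January 2006), pushing the deadline to 13 April 2009.
Although a criminal prosecution ran from 21 December 2007 to 25 August 2008, the stated rules do not make that a tolling event, so it is disregarded.
Nothing else in the chronology tolls or restarts the period.

13 April 2009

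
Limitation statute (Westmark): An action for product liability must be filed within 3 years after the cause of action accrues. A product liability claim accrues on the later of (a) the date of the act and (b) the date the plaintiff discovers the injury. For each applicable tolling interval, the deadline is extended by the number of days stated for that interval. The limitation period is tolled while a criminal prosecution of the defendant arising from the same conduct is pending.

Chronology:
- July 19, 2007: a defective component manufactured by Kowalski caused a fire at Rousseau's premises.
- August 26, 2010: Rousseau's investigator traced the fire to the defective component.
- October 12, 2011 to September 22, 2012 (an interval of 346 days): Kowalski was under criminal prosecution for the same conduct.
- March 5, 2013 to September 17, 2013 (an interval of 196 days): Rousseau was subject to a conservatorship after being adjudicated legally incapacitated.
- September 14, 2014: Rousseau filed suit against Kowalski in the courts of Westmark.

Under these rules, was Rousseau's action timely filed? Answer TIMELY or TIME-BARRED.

TIME-BARRED

Because discovery on August 26, 2010 post-dates the July 19, 2007 act, accrual under the later-of rule falls on August 26, 2010.
3 years from August 26, 2010 is August 26, 2013.
The period was tolled for 346 days by the pending criminal prosecution (October 12, 2011 to September 22, 2012), pushing the deadline to August 7, 2014.
Although the plaintiff's incapacity ran from March 5, 2013 to September 17, 2013, the stated rules do not make that a tolling event, so it is disregarded.
The September 14, 2014 filing falls after the August 7, 2014 deadline; the claim is time-barred.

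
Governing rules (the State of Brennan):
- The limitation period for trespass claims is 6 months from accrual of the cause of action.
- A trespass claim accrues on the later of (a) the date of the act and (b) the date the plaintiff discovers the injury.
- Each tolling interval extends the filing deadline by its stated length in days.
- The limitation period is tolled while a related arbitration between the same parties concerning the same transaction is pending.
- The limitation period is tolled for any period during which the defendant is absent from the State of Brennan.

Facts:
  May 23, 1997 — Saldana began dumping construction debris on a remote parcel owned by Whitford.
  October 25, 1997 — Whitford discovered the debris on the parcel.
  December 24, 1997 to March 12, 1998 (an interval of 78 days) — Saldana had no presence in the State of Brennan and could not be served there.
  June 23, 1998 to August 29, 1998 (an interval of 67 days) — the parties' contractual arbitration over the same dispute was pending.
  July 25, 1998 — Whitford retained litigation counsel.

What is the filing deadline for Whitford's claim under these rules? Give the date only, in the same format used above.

Taking the later of the act (May 23, 1997) and discovery (October 25, 1997), the claim accrued on October 25, 1997.
The untolled deadline — 6 months after October 25, 1997 — is April 25, 1998.
Because the defendant's absence from the jurisdiction ran from December 24, 1997 to March 12, 1998, the deadline is extended by 78 days to July 12, 1998.
The period was tolled for 67 days by the pending related arbitration (June 23, 1998 to August 29, 1998), pushing the deadline to September 17, 1998.
None of the other events listed affects the running of the period under the stated rules.

September 17, 1998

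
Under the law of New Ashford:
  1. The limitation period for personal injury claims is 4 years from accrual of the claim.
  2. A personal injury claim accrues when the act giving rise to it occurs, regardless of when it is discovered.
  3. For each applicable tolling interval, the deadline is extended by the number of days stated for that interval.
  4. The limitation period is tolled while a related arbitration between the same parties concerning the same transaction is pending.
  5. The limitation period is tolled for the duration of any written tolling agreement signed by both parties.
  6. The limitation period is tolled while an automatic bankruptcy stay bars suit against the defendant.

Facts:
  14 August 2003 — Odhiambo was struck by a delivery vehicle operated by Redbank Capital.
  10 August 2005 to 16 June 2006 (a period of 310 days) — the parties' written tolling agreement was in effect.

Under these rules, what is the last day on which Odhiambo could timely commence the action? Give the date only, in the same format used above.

19 June 2008

The claim accrued on 14 August 2003, when the wrongful act occurred.
The untolled deadline — 4 years after 14 August 2003 — is 14 August 2007.
The written tolling agreement from 10 August 2005 to 16 June 2006 tolled the period for 310 days, extending the deadline to 19 June 2008.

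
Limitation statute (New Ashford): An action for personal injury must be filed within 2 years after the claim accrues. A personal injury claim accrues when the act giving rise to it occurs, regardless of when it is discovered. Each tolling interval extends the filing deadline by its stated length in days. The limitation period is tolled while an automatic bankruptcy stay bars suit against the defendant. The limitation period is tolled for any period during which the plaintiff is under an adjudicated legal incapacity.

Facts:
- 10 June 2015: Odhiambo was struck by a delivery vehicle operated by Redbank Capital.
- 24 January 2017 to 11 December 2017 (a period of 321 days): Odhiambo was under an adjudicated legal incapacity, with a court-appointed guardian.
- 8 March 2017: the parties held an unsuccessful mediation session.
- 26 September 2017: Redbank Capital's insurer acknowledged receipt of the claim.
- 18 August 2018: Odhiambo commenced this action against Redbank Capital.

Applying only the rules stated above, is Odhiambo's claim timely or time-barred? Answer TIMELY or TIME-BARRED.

The claim accrued on 10 June 2015, the date of the act.
Adding the 2 years base period to 10 June 2015 gives a deadline of 10 June 2017, before any tolling.
The plaintiff's legal incapacity from 24 January 2017 to 11 December 2017 tolled the period for 321 days, extending the deadline to 27 April 2018.
Nothing else in the chronology tolls or restarts the period.
The 18 August 2018 filing falls after the 27 April 2018 deadline; the claim is time-barred.

TIME-BARRED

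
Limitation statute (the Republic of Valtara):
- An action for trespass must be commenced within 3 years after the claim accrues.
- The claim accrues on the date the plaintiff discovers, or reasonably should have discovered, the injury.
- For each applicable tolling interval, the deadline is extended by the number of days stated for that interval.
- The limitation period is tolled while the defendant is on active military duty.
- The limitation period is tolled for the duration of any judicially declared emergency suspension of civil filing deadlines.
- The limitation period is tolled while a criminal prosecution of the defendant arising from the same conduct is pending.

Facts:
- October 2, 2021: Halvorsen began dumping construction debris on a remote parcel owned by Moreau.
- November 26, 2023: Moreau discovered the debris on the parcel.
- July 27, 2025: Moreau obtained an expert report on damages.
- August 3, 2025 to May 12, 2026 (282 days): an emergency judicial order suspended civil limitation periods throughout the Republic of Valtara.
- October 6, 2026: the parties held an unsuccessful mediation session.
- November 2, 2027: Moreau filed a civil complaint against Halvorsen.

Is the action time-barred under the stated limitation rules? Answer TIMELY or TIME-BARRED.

TIME-BARRED

Accrual is tied to discovery, so the period began on November 26, 2023 rather than on October 2, 2021 when the act occurred.
3 years from November 26, 2023 is November 26, 2026.
The period was tolled for 282 days by the emergency suspension of filing deadlines (August 3, 2025 to May 12, 2026), pushing the deadline to September 4, 2027.
The other events in the timeline have no effect on the limitation period under the stated rules.
Moreau filed on November 2, 2027, after the September 4, 2027 deadline, so the action is time-barred.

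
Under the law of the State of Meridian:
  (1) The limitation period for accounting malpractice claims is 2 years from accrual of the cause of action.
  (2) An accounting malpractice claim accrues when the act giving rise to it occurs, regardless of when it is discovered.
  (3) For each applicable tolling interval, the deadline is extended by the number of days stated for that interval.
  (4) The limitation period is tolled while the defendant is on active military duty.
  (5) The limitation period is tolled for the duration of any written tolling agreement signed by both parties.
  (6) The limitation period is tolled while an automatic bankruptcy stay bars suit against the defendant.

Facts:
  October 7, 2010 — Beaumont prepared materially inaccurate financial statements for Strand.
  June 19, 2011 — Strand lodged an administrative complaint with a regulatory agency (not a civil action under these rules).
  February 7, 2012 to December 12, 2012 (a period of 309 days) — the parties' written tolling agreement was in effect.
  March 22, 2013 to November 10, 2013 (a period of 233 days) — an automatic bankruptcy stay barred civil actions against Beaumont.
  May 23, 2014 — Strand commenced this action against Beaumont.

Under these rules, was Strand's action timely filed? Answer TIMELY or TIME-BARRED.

The claim accrued on October 7, 2010, when the wrongful act occurred.
Adding the 2 years base period to October 7, 2010 gives a deadline of October 7, 2012, before any tolling.
Because the written tolling agreement ran from February 7, 2012 to December 12, 2012, the deadline is extended by 309 days to August 12, 2013.
Because the automatic bankruptcy stay ran from March 22, 2013 to November 10, 2013, the deadline is extended by 233 days to April 2, 2014.
Nothing else in the chronology tolls or restarts the period.
The May 23, 2014 filing falls after the April 2, 2014 deadline; the claim is time-barred.

TIME-BARRED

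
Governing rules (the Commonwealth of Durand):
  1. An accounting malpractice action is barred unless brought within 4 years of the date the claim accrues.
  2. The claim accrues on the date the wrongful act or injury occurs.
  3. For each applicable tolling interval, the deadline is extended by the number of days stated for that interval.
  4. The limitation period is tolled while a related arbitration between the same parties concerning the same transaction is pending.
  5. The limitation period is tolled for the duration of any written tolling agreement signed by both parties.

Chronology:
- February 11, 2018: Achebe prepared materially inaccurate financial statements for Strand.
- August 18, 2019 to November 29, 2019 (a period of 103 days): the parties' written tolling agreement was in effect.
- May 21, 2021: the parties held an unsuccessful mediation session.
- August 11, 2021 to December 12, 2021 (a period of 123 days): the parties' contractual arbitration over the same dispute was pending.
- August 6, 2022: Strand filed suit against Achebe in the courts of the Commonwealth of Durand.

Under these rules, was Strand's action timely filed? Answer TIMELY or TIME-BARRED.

TIMELY

The claim accrued on February 11, 2018, the date of the act.
The untolled deadline — 4 years after February 11, 2018 — is February 11, 2022.
Because the written tolling agreement ran from August 18, 2019 to November 29, 2019, the deadline is extended by 103 days to May 25, 2022.
The pending related arbitration from August 11, 2021 to December 12, 2021 tolled the period for 123 days, extending the deadline to September 25, 2022.
None of the other events listed affects the running of the period under the stated rules.
Filing on August 6, 2022 beat the September 25, 2022 deadline — the action is timely.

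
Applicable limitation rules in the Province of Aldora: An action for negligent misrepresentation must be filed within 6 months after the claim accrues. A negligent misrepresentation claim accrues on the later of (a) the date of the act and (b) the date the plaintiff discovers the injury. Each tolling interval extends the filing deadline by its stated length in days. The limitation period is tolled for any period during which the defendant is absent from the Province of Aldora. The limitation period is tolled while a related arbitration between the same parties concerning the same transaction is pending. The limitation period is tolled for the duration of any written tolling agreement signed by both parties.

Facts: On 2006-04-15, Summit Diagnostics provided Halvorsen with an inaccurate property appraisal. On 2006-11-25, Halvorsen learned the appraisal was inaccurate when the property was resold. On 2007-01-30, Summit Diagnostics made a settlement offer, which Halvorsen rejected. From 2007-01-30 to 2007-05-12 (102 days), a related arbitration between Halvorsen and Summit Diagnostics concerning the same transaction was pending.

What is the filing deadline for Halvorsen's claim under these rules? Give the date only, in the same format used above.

The claim accrued on 2006-11-25 — the later of the 2006-04-15 act and the 2006-11-25 discovery.
Adding the 6 months base period to 2006-11-25 gives a deadline of 2007-05-25, before any tolling.
The pending related arbitration from 2007-01-30 to 2007-05-12 tolled the period for 102 days, extending the deadline to 2007-09-04.
The other events in the timeline have no effect on the limitation period under the stated rules.

2007-09-04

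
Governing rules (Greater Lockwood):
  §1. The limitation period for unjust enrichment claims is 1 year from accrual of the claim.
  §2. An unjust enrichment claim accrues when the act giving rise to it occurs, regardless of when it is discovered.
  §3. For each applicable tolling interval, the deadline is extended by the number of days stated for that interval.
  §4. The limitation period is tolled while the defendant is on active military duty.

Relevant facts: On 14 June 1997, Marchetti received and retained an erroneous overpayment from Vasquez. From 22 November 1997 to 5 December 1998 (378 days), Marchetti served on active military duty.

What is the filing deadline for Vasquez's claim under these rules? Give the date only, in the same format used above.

The claim accrued on 14 June 1997, the date of the act.
The untolled deadline — 1 year after 14 June 1997 — is 14 June 1998.
The defendant's active military service from 22 November 1997 to 5 December 1998 tolled the period for 378 days, extending the deadline to 27 June 1999.

27 June 1999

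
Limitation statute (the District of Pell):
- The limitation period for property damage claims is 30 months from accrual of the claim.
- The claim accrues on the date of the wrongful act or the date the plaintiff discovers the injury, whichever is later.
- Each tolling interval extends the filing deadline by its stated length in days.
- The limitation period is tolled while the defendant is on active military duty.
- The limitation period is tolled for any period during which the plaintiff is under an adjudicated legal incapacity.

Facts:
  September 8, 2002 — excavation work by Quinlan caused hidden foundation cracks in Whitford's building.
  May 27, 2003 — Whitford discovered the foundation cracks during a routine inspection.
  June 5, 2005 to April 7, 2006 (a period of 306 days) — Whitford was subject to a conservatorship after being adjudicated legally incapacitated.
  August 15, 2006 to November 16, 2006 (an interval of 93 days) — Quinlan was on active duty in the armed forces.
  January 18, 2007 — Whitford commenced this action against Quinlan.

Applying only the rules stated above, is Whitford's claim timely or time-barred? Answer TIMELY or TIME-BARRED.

Taking the later of the act (September 8, 2002) and discovery (May 27, 2003), the claim accrued on May 27, 2003.
The untolled deadline — 30 months after May 27, 2003 — is November 27, 2005.
The period was tolled for 306 days by the plaintiff's legal incapacity (June 5, 2005 to April 7, 2006), pushing the deadline to September 29, 2006.
The period was tolled for 93 days by the defendant's active military service (August 15, 2006 to November 16, 2006), pushing the deadline to December 31, 2006.
Filing on January 18, 2007 missed the December 31, 2006 deadline — the action is time-barred.

TIME-BARRED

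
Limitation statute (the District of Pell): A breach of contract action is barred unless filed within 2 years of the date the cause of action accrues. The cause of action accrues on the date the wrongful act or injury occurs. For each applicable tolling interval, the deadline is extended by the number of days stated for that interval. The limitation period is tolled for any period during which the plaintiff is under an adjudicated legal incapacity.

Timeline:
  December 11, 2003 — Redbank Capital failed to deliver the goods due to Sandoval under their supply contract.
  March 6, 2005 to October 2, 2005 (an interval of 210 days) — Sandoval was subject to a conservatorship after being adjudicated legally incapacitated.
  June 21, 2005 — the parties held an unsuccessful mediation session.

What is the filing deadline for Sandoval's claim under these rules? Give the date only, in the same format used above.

The limitation period began to run on December 11, 2003.
The untolled deadline — 2 years after December 11, 2003 — is December 11, 2005.
Because the plaintiff's legal incapacity ran from March 6, 2005 to October 2, 2005, the deadline is extended by 210 days to July 9, 2006.
None of the other events listed affects the running of the period under the stated rules.

July 9, 2006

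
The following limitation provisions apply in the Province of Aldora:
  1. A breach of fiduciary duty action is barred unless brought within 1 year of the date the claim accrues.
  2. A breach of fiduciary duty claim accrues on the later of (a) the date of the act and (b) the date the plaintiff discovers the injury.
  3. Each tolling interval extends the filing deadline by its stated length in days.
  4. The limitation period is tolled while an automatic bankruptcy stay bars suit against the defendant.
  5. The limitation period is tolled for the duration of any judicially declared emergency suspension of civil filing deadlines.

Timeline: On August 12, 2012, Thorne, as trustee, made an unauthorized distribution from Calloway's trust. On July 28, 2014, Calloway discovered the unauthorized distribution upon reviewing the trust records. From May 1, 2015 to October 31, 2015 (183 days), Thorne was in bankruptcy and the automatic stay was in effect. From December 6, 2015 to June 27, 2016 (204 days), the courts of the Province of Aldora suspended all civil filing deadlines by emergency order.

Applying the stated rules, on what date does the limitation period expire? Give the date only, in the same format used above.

August 18, 2016

The claim accrued on July 28, 2014 — the later of the August 12, 2012 act and the July 28, 2014 discovery.
The untolled deadline — 1 year after July 28, 2014 — is July 28, 2015.
The automatic bankruptcy stay from May 1, 2015 to October 31, 2015 tolled the period for 183 days, extending the deadline to January 27, 2016.
Because the emergency suspension of filing deadlines ran from December 6, 2015 to June 27, 2016, the deadline is extended by 204 days to August 18, 2016.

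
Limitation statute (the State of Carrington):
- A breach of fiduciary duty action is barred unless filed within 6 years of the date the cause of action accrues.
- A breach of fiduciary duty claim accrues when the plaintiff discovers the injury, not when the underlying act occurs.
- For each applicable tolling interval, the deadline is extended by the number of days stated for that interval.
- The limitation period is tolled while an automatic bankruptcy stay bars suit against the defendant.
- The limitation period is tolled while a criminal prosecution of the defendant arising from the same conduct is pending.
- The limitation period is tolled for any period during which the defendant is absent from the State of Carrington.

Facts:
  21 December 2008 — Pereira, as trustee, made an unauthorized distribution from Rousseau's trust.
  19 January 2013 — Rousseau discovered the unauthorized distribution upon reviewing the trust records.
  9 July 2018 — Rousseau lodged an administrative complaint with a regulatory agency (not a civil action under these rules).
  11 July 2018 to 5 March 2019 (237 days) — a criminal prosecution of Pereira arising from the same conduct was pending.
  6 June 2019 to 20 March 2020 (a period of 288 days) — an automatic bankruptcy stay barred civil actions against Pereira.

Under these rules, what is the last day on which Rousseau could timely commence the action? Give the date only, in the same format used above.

The claim did not accrue until Rousseau discovered the injury on 19 January 2013; the 21 December 2008 act date does not start the clock under the stated rule.
The untolled deadline — 6 years after 19 January 2013 — is 19 January 2019.
Because the pending criminal prosecution ran from 11 July 2018 to 5 March 2019, the deadline is extended by 237 days to 13 September 2019.
The period was tolled for 288 days by the automatic bankruptcy stay (6 June 2019 to 20 March 2020), pushing the deadline to 27 June 2020.
None of the other events listed affects the running of the period under the stated rules.

27 June 2020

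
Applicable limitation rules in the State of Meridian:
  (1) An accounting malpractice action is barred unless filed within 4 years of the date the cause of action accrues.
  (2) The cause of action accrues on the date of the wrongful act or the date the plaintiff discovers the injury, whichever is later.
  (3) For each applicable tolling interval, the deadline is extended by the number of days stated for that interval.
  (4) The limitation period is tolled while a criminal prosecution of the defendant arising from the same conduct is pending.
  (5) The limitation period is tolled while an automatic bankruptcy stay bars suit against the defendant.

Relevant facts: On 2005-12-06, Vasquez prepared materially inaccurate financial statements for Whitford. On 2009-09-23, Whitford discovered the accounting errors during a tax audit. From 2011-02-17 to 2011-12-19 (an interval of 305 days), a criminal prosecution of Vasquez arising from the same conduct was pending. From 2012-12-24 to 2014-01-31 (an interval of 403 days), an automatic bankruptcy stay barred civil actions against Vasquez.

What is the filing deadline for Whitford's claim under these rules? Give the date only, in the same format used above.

2015-09-01

The claim accrued on 2009-09-23 — the later of the 2005-12-06 act and the 2009-09-23 discovery.
4 years from 2009-09-23 is 2013-09-23.
Because the pending criminal prosecution ran from 2011-02-17 to 2011-12-19, the deadline is extended by 305 days to 2014-07-25.
The automatic bankruptcy stay from 2012-12-24 to 2014-01-31 tolled the period for 403 days, extending the deadline to 2015-09-01.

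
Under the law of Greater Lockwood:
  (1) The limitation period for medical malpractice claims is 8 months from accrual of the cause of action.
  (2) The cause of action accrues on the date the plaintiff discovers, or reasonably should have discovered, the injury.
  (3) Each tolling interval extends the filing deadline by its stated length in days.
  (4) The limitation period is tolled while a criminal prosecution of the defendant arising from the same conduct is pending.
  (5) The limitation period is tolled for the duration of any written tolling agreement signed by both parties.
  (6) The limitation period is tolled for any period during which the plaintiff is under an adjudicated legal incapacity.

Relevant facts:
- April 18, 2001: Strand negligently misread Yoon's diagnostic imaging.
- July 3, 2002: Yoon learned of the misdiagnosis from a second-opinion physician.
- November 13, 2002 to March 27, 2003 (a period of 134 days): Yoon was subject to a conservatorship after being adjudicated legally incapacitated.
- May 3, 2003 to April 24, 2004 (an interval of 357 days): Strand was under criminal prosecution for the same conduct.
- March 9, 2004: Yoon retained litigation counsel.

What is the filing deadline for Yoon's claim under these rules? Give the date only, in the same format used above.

Accrual is tied to discovery, so the period began on July 3, 2002 rather than on April 18, 2001 when the act occurred.
The untolled deadline — 8 months after July 3, 2002 — is March 3, 2003.
Because the plaintiff's legal incapacity ran from November 13, 2002 to March 27, 2003, the deadline is extended by 134 days to July 15, 2003.
The period was tolled for 357 days by the pending criminal prosecution (May 3, 2003 to April 24, 2004), pushing the deadline to July 6, 2004.
None of the other events listed affects the running of the period under the stated rules.

July 6, 2004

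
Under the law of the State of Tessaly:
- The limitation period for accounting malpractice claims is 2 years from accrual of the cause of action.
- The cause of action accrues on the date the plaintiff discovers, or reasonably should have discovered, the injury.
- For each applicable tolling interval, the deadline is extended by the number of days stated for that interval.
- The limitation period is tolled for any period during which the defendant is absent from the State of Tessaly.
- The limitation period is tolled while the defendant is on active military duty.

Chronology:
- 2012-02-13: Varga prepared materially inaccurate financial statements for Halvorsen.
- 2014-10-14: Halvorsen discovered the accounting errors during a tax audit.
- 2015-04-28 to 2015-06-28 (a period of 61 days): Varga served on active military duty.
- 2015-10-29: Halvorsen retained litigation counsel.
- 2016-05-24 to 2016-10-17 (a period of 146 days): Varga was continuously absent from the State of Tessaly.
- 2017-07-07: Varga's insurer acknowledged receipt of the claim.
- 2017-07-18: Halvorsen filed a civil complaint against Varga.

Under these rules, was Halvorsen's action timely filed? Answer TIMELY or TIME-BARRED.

The claim did not accrue until Halvorsen discovered the injury on 2014-10-14; the 2012-02-13 act date does not start the clock under the stated rule.
The untolled deadline — 2 years after 2014-10-14 — is 2016-10-14.
The defendant's active military service from 2015-04-28 to 2015-06-28 tolled the period for 61 days, extending the deadline to 2016-12-14.
The period was tolled for 146 days by the defendant's absence from the jurisdiction (2016-05-24 to 2016-10-17), pushing the deadline to 2017-05-09.
The other events in the timeline have no effect on the limitation period under the stated rules.
The 2017-07-18 filing falls after the 2017-05-09 deadline; the claim is time-barred.

TIME-BARRED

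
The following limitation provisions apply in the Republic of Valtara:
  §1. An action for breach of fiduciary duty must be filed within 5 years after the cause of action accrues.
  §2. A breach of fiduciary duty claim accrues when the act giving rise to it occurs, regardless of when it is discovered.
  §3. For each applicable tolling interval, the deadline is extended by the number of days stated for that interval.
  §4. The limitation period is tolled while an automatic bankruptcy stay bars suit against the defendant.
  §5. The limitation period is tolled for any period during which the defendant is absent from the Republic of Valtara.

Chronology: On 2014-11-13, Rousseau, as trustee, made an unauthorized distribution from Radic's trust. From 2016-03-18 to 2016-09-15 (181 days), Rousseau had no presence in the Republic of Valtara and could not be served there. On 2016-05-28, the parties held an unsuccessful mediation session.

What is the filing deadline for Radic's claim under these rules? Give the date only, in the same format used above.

The cause of action accrued on 2014-11-13, the date of the act.
Adding the 5 years base period to 2014-11-13 gives a deadline of 2019-11-13, before any tolling.
Because the defendant's absence from the jurisdiction ran from 2016-03-18 to 2016-09-15, the deadline is extended by 181 days to 2020-05-12.
The other events in the timeline have no effect on the limitation period under the stated rules.

2020-05-12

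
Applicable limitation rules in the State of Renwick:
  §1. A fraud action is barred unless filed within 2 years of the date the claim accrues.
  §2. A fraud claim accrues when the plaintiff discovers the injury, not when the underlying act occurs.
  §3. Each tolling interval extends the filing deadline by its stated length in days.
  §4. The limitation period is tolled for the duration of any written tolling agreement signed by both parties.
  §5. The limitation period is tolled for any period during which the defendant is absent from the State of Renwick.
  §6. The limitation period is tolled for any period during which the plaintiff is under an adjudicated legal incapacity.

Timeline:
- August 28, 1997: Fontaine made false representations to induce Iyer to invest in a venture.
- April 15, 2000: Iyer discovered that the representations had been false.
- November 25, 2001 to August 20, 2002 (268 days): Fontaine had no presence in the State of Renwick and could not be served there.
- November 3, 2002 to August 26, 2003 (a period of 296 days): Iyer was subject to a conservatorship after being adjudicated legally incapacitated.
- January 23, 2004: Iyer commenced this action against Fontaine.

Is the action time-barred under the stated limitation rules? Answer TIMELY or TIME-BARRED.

TIME-BARRED

The claim did not accrue until Iyer discovered the injury on April 15, 2000; the August 28, 1997 act date does not start the clock under the stated rule.
The untolled deadline — 2 years after April 15, 2000 — is April 15, 2002.
The period was tolled for 268 days by the defendant's absence from the jurisdiction (November 25, 2001 to August 20, 2002), pushing the deadline to January 8, 2003.
The plaintiff's legal incapacity from November 3, 2002 to August 26, 2003 tolled the period for 296 days, extending the deadline to October 31, 2003.
Iyer filed on January 23, 2004, after the October 31, 2003 deadline, so the action is time-barred.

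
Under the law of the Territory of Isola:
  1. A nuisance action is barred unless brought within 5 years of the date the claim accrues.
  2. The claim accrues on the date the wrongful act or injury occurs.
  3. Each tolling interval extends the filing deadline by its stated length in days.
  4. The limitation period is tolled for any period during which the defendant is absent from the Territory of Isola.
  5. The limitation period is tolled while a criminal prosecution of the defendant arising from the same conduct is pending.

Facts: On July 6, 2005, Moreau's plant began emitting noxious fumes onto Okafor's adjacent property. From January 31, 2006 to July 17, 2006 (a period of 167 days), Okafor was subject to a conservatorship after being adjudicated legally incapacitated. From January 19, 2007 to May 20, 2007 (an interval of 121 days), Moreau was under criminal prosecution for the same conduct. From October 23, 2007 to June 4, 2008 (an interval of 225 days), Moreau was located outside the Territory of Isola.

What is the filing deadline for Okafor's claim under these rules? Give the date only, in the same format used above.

June 17, 2011

The limitation period began to run on July 6, 2005.
5 years from July 6, 2005 is July 6, 2010.
Because the pending criminal prosecution ran from January 19, 2007 to May 20, 2007, the deadline is extended by 121 days to November 4, 2010.
The defendant's absence from the jurisdiction from October 23, 2007 to June 4, 2008 tolled the period for 225 days, extending the deadline to June 17, 2011.
Although the plaintiff's incapacity ran from January 31, 2006 to July 17, 2006, the stated rules do not make that a tolling event, so it is disregarded.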